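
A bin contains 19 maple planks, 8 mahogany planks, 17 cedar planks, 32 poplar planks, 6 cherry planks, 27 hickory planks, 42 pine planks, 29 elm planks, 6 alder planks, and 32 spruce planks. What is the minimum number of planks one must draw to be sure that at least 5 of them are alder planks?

217

In the worst case for collecting alder planks, every non-alder plank comes out first.
There are 19 + 8 + 17 + 32 + 6 + 27 + 42 + 29 + 32 = 212 non-alder planks altogether.
After those, each further plank must be alder, so 212 + 5 = 217 draws guarantee 5 alder planks.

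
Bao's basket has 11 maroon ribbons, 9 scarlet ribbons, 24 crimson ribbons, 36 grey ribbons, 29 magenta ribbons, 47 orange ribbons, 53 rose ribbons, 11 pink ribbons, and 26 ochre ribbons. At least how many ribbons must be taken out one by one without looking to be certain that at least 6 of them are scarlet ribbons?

243

In the worst case for collecting scarlet ribbons, every non-scarlet ribbon comes out first.
There are 11 + 24 + 36 + 29 + 47 + 53 + 11 + 26 = 237 non-scarlet ribbons altogether.
After those, each further ribbon must be scarlet, so 237 + 6 = 243 draws guarantee 6 scarlet ribbons.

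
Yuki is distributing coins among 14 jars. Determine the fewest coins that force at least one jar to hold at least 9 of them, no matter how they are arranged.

With 112 coins one could put exactly 8 in each of the 14 jars, and no jar would reach 9.
Pigeonhole: one more coin must land in a jar that already has 8, giving it 9.
So 14 × 8 + 1 = 113 coins are required.

113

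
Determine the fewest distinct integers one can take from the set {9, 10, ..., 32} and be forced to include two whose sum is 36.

16

A set avoiding the sum 36 can contain at most one of each pair {x, 36−x}, plus the 6 elements whose complement lies outside the range or equal to its own complement.
The integers 18, …, 32 (15 of them) are such a set: any two sum to at least 18+19 = 37 > 36.
By pigeonhole, any 16th integer completes one of the 9 pairs, so 16 choices force a sum of 36.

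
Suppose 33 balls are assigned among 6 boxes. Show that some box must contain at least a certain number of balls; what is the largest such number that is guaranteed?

Pigeonhole: the 6 boxes are the holes and the 33 balls are the pigeons.
If every box held at most 5 balls, the total would be at most 6 × 5 = 30, which is less than 33.
So some box holds at least ⌈33/6⌉ = 6 balls.

6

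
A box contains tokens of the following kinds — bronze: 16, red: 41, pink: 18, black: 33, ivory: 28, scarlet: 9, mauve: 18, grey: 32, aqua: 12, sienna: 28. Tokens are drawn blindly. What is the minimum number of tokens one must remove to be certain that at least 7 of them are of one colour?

61

An adversary could hand out at most 6 tokens per colour: 6 + 6 + 6 + 6 + 6 + 6 + 6 + 6 + 6 + 6 = 60 tokens and still no colour has 7.
By pigeonhole, one more token lands in a colour already at 6, so 61 draws are enough and 60 are not.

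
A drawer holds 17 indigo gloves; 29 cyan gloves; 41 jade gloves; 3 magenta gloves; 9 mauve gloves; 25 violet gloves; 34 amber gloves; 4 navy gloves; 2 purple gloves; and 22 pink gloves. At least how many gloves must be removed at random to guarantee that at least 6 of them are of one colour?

An adversary could hand out at most 5 gloves per colour (magenta, navy, purple run out sooner): 5 + 5 + 5 + 3 + 5 + 5 + 5 + 4 + 2 + 5 = 44 gloves and still no colour has 6.
Pigeonhole: one more glove lands in a colour already at 5, so 45 draws are enough and 44 are not.

45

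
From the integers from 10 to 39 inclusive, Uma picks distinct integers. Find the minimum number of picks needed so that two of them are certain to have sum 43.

19

Group the elements by complementary pair {x, 43−x}: {10,33}, {11,32}, {12,31}, …, giving 12 two-element pairs and 6 integers whose partner 43−x falls outside [10,39].
Treating each of those 18 groups as a pigeonhole, one can pick one integer per group — 18 integers — with no two summing to 43.
The 19th integer lands in an occupied pair, forcing a sum of 43.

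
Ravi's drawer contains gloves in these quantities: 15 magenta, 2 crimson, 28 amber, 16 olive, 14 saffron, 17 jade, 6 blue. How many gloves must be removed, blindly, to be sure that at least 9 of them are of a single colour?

49

Put each drawn glove into a box by colour. The largest draw with every box below 9 takes min(count, 8) from each colour; colours with fewer than 8 contribute all they have.
Σ min(cᵢ, 8) = 8 + 2 + 8 + 8 + 8 + 8 + 6 = 48.
Draw number 48 + 1 = 49 must push one box to 9.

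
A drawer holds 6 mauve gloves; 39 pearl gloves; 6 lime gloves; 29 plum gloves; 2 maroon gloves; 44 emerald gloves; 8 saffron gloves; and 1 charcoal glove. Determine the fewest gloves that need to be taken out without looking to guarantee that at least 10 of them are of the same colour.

51

An adversary could hand out at most 9 gloves per colour (5 colours run out sooner): 6 + 9 + 6 + 9 + 2 + 9 + 8 + 1 = 50 gloves and still no colour has 10.
By pigeonhole, one more glove lands in a colour already at 9, so 51 draws are enough and 50 are not.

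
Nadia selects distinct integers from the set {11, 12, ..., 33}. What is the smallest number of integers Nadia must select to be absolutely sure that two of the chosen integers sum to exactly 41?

Two chosen integers sum to 41 exactly when both halves of some pair {x, 41−x} with 11 ≤ x ≤ 41−x ≤ 30 are chosen — 10 such pairs.
The remaining 3 elements (those with no distinct partner in range) can never complete a 41-sum, so the worst case takes all of them and one from each pair: 3 + 10 = 13.
The 14th integer has to be the second member of some pair, so 13 + 1 = 14.

14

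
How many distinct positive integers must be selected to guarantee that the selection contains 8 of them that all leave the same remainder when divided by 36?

253

The 36 residue classes mod 36 are the pigeonholes.
With 252 integers one could put 7 in each residue class and have no class reach 8.
The 253rd integer pushes some class to 8, so 36·7 + 1 = 253.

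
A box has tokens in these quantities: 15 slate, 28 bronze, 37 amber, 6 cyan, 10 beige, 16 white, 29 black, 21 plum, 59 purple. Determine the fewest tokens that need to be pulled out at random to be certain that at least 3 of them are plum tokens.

203

In the worst case for collecting plum tokens, every non-plum token comes out first.
There are 15 + 28 + 37 + 6 + 10 + 16 + 29 + 59 = 200 non-plum tokens altogether.
After those, each further token must be plum, so 200 + 3 = 203 draws guarantee 3 plum tokens.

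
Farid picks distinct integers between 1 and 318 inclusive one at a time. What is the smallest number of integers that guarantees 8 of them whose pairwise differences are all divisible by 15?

106

Integers whose pairwise differences are multiples of 15 are exactly those sharing a remainder mod 15. The 15 residue classes mod 15 are the pigeonholes.
With 105 integers one could put 7 in each residue class and have no class reach 8.
The 106th integer pushes some class to 8, so 15·7 + 1 = 106.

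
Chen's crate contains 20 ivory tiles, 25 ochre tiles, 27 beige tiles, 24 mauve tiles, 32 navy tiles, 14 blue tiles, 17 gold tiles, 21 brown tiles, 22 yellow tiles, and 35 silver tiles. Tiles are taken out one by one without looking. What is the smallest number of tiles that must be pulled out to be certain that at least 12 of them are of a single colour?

Pigeonhole: put each drawn tile into a box by colour. The largest draw with every box below 12 takes min(count, 11) from each colour.
Σ min(cᵢ, 11) = 11 + 11 + 11 + 11 + 11 + 11 + 11 + 11 + 11 + 11 = 110.
Draw number 110 + 1 = 111 must push one box to 12.

111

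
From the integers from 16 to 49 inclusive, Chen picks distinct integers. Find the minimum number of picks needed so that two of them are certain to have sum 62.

20

A set avoiding the sum 62 can contain at most one of each pair {x, 62−x}, plus the 4 elements whose complement lies outside the range or equal to its own complement.
The integers 31, …, 49 (19 of them) are such a set: any two sum to at least 31+32 = 63 > 62.
By pigeonhole, any 20th integer completes one of the 15 pairs, so 20 choices force a sum of 62.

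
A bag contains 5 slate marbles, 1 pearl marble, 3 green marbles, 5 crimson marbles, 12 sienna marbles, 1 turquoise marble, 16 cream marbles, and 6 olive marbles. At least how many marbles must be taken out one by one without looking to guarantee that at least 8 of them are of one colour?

36

The 8 colours are the holes; the marbles drawn are the pigeons.
To avoid 8 of any one colour, the worst case takes at most 7 of each colour, or every marble of a colour that has fewer than 7.
That gives 5 + 1 + 3 + 5 + 7 + 1 + 7 + 6 = 35 marbles with no colour reaching 8.
The next marble forces some colour to 8, so 35 + 1 = 36.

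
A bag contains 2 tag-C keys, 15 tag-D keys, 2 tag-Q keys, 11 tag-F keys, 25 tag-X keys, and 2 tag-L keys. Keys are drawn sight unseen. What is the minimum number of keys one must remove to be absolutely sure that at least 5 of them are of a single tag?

Put each drawn key into a box by tag. The largest draw with every box below 5 takes min(count, 4) from each tag; tags with fewer than 4 contribute all they have.
Σ min(cᵢ, 4) = 2 + 4 + 2 + 4 + 4 + 2 = 18.
Draw number 18 + 1 = 19 must push one box to 5.

19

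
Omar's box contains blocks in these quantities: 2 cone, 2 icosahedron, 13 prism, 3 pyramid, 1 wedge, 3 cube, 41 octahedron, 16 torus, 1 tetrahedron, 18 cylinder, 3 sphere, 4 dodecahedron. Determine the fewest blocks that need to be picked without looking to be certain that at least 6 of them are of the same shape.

40

By pigeonhole, the 12 shapes are the holes; the blocks drawn are the pigeons.
To avoid 6 of any one shape, the worst case takes at most 5 of each shape, or every block of a shape that has fewer than 5.
That gives 2 + 2 + 5 + 3 + 1 + 3 + 5 + 5 + 1 + 5 + 3 + 4 = 39 blocks with no shape reaching 6.
The next block forces some shape to 6, so 39 + 1 = 40.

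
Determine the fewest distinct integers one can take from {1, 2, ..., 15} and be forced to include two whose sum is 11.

11

A set avoiding the sum 11 can contain at most one of each pair {x, 11−x}, plus the 5 elements whose complement lies outside the range.
The integers 6, …, 15 (10 of them) are such a set: any two sum to at least 6+7 = 13 > 11.
By the pigeonhole principle, any 11th integer completes one of the 5 pairs, so 11 choices force a sum of 11.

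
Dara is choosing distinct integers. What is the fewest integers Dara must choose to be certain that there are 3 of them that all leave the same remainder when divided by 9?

Pigeonhole: the 9 residue classes mod 9 are the pigeonholes.
With 18 integers one could put 2 in each residue class and have no class reach 3.
The 19th integer pushes some class to 3, so 9·2 + 1 = 19.

19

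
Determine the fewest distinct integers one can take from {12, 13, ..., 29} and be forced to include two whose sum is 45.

12

A set avoiding the sum 45 can contain at most one of each pair {x, 45−x}, plus the 4 elements whose complement lies outside the range.
The integers 12, …, 22 (11 of them) are such a set: any two sum to at least 12+13 = 25 and at most 21+22 = 43 < 45.
Any 12th integer completes one of the 7 pairs, so 12 choices force a sum of 45.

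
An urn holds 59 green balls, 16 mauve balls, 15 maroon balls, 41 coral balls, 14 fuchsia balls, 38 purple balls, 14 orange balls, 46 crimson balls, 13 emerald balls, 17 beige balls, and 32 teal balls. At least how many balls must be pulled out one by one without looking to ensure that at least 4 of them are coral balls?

In the worst case for collecting coral balls, every non-coral ball comes out first.
There are 59 + 16 + 15 + 14 + 38 + 14 + 46 + 13 + 17 + 32 = 264 non-coral balls altogether.
After those, each further ball must be coral, so 264 + 4 = 268 draws guarantee 4 coral balls.

268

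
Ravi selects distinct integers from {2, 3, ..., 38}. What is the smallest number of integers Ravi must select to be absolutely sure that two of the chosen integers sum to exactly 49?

24

A set avoiding the sum 49 can contain at most one of each pair {x, 49−x}, plus the 9 elements whose complement lies outside the range.
The integers 2, …, 24 (23 of them) are such a set: any two sum to at least 2+3 = 5 and at most 23+24 = 47 < 49.
Pigeonhole: any 24th integer completes one of the 14 pairs, so 24 choices force a sum of 49.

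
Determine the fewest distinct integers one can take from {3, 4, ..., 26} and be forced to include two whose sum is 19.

Group the elements by complementary pair {x, 19−x}: {3,16}, {4,15}, {5,14}, …, giving 7 two-element pairs and 10 integers whose partner 19−x falls outside [3,26].
Treating each of those 17 groups as a pigeonhole, one can pick one integer per group — 17 integers — with no two summing to 19.
The 18th integer lands in an occupied pair, forcing a sum of 19.

18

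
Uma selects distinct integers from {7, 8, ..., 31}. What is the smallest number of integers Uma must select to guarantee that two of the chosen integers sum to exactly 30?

18

Two chosen integers sum to 30 exactly when both halves of some pair {x, 30−x} with 7 ≤ x ≤ 30−x ≤ 23 are chosen — 8 such pairs.
The remaining 9 elements (those with no distinct partner in range) can never complete a 30-sum, so the worst case takes all of them and one from each pair: 9 + 8 = 17.
The 18th integer has to be the second member of some pair, so 17 + 1 = 18.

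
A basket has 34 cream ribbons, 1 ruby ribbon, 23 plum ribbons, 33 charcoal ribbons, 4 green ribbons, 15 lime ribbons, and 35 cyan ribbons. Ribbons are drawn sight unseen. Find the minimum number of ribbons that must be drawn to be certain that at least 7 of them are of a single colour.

An adversary could hand out at most 6 ribbons per colour (ruby, green run out sooner): 6 + 1 + 6 + 6 + 4 + 6 + 6 = 35 ribbons and still no colour has 7.
One more ribbon lands in a colour already at 6, so 36 draws are enough and 35 are not.

36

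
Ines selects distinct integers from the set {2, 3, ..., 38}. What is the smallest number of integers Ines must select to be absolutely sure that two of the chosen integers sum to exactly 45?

22

Group the elements by complementary pair {x, 45−x}: {7,38}, {8,37}, {9,36}, …, giving 16 two-element pairs and 5 integers whose partner 45−x falls outside [2,38].
By pigeonhole, treating each of those 21 groups as a pigeonhole, one can pick one integer per group — 21 integers — with no two summing to 45.
The 22nd integer lands in an occupied pair, forcing a sum of 45.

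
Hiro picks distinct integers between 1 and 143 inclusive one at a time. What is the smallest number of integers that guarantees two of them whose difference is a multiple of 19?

20

Integers whose pairwise differences are multiples of 19 are exactly those sharing a remainder mod 19. The 19 residue classes mod 19 are the pigeonholes.
With 19 integers one could put 1 in each residue class and have no class reach 2.
The 20th integer pushes some class to 2, so 19·1 + 1 = 20.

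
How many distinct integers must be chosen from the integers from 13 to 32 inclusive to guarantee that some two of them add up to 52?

15

A set avoiding the sum 52 can contain at most one of each pair {x, 52−x}, plus the 8 elements whose complement lies outside the range or equal to its own complement.
The integers 13, …, 26 (14 of them) are such a set: any two sum to at least 13+14 = 27 and at most 25+26 = 51 < 52.
By pigeonhole, any 15th integer completes one of the 6 pairs, so 15 choices force a sum of 52.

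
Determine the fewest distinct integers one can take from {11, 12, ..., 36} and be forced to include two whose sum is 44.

16

A set avoiding the sum 44 can contain at most one of each pair {x, 44−x}, plus the 4 elements whose complement lies outside the range or equal to its own complement.
The integers 22, …, 36 (15 of them) are such a set: any two sum to at least 22+23 = 45 > 44.
By the pigeonhole principle, any 16th integer completes one of the 11 pairs, so 16 choices force a sum of 44.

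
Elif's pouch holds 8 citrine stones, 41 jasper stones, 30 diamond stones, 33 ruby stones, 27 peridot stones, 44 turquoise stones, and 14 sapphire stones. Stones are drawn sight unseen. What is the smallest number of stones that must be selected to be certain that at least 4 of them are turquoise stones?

In the worst case for collecting turquoise stones, every non-turquoise stone comes out first.
There are 8 + 41 + 30 + 33 + 27 + 14 = 153 non-turquoise stones altogether.
After those, each further stone must be turquoise, so 153 + 4 = 157 draws guarantee 4 turquoise stones.

157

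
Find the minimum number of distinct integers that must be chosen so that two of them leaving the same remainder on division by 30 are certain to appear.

By pigeonhole, the 30 residue classes mod 30 are the pigeonholes.
With 30 integers one could put 1 in each residue class and have no class reach 2.
The 31st integer pushes some class to 2, so 30·1 + 1 = 31.

31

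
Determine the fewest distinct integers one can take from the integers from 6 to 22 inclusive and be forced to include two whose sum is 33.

Two chosen integers sum to 33 exactly when both halves of some pair {x, 33−x} with 11 ≤ x ≤ 33−x ≤ 22 are chosen — 6 such pairs.
The remaining 5 elements (those with no distinct partner in range) can never complete a 33-sum, so the worst case takes all of them and one from each pair: 5 + 6 = 11.
By pigeonhole, the 12th integer has to be the second member of some pair, so 11 + 1 = 12.

12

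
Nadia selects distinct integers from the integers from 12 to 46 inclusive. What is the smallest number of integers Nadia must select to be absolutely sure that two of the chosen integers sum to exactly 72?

26

Two chosen integers sum to 72 exactly when both halves of some pair {x, 72−x} with 26 ≤ x ≤ 72−x ≤ 46 are chosen — 10 such pairs.
The remaining 15 elements (those with no distinct partner in range) can never complete a 72-sum, so the worst case takes all of them and one from each pair: 15 + 10 = 25.
By pigeonhole, the 26th integer has to be the second member of some pair, so 25 + 1 = 26.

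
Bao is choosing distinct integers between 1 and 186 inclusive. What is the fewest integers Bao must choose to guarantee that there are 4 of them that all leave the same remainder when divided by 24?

The 24 residue classes mod 24 are the pigeonholes.
With 72 integers one could put 3 in each residue class and have no class reach 4.
The 73rd integer pushes some class to 4, so 24·3 + 1 = 73.

73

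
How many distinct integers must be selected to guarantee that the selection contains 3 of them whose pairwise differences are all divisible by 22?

Integers whose pairwise differences are multiples of 22 are exactly those sharing a remainder mod 22. By pigeonhole, the 22 residue classes mod 22 are the pigeonholes.
With 44 integers one could put 2 in each residue class and have no class reach 3.
The 45th integer pushes some class to 3, so 22·2 + 1 = 45.

45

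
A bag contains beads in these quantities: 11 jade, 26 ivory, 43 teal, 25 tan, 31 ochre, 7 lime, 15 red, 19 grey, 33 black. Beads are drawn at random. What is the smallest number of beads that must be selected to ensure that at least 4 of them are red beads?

In the worst case for collecting red beads, every non-red bead comes out first.
There are 11 + 26 + 43 + 25 + 31 + 7 + 19 + 33 = 195 non-red beads altogether.
After those, each further bead must be red, so 195 + 4 = 199 draws guarantee 4 red beads.

199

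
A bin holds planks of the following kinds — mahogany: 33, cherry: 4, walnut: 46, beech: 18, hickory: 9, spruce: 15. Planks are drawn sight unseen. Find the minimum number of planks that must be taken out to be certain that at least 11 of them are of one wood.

54

By pigeonhole, the 6 woods are the holes; the planks drawn are the pigeons.
To avoid 11 of any one wood, the worst case takes at most 10 of each wood, or every plank of a wood that has fewer than 10.
That gives 10 + 4 + 10 + 10 + 9 + 10 = 53 planks with no wood reaching 11.
The next plank forces some wood to 11, so 53 + 1 = 54.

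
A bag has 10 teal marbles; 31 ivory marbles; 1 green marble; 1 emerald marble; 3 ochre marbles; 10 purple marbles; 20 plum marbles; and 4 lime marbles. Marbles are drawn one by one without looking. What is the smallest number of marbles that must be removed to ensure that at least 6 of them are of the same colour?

An adversary could hand out at most 5 marbles per colour (4 colours run out sooner): 5 + 5 + 1 + 1 + 3 + 5 + 5 + 4 = 29 marbles and still no colour has 6.
By the pigeonhole principle, one more marble lands in a colour already at 5, so 30 draws are enough and 29 are not.

30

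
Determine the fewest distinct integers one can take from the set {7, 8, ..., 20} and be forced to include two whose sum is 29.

A set avoiding the sum 29 can contain at most one of each pair {x, 29−x}, plus the 2 elements whose complement lies outside the range.
The integers 7, …, 14 (8 of them) are such a set: any two sum to at least 7+8 = 15 and at most 13+14 = 27 < 29.
Any 9th integer completes one of the 6 pairs, so 9 choices force a sum of 29.

9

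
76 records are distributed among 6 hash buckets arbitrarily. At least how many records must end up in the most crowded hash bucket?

By pigeonhole, the 6 hash buckets are the holes and the 76 records are the pigeons.
If every hash bucket held at most 12 records, the total would be at most 6 × 12 = 72, which is less than 76.
So some hash bucket holds at least ⌈76/6⌉ = 13 records.

13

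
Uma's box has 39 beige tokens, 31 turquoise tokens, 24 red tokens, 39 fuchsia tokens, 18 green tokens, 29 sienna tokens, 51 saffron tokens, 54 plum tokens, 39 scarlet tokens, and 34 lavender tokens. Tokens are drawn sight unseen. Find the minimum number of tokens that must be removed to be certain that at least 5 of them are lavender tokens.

In the worst case for collecting lavender tokens, every non-lavender token comes out first.
There are 39 + 31 + 24 + 39 + 18 + 29 + 51 + 54 + 39 = 324 non-lavender tokens altogether.
After those, each further token must be lavender, so 324 + 5 = 329 draws guarantee 5 lavender tokens.

329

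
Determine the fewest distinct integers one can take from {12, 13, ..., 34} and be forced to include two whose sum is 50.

15

Two chosen integers sum to 50 exactly when both halves of some pair {x, 50−x} with 16 ≤ x ≤ 50−x ≤ 34 are chosen — 9 such pairs.
The remaining 5 elements (those with no distinct partner in range) can never complete a 50-sum, so the worst case takes all of them and one from each pair: 5 + 9 = 14.
The 15th integer has to be the second member of some pair, so 14 + 1 = 15.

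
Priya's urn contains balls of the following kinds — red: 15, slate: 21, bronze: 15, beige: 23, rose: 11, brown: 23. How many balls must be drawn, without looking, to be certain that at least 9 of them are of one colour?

An adversary could hand out at most 8 balls per colour: 8 + 8 + 8 + 8 + 8 + 8 = 48 balls and still no colour has 9.
By pigeonhole, one more ball lands in a colour already at 8, so 49 draws are enough and 48 are not.

49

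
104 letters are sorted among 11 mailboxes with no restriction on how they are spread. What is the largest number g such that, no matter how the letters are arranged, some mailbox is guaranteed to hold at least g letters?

10

The 11 mailboxes are the holes and the 104 letters are the pigeons.
If every mailbox held at most 9 letters, the total would be at most 11 × 9 = 99, which is less than 104.
So some mailbox holds at least ⌈104/11⌉ = 10 letters.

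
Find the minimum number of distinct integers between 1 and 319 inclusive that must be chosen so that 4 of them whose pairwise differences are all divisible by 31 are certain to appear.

94

Integers whose pairwise differences are multiples of 31 are exactly those sharing a remainder mod 31. By the pigeonhole principle, the 31 residue classes mod 31 are the pigeonholes.
With 93 integers one could put 3 in each residue class and have no class reach 4.
The 94th integer pushes some class to 4, so 31·3 + 1 = 94.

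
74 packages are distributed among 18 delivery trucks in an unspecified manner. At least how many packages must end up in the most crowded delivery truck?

5

By the pigeonhole principle, the 18 delivery trucks are the holes and the 74 packages are the pigeons.
If every delivery truck held at most 4 packages, the total would be at most 18 × 4 = 72, which is less than 74.
So some delivery truck holds at least ⌈74/18⌉ = 5 packages.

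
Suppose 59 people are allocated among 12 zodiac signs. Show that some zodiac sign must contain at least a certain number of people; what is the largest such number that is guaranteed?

5

By the pigeonhole principle, the 12 zodiac signs are the holes and the 59 people are the pigeons.
If every zodiac sign held at most 4 people, the total would be at most 12 × 4 = 48, which is less than 59.
So some zodiac sign holds at least ⌈59/12⌉ = 5 people.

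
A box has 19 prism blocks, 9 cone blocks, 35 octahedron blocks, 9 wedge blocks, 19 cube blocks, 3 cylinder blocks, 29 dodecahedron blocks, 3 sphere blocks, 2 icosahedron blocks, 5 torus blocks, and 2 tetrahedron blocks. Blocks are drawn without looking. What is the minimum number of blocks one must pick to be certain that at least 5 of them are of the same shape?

39

The 11 shapes are the holes; the blocks drawn are the pigeons.
To avoid 5 of any one shape, the worst case takes at most 4 of each shape, or every block of a shape that has fewer than 4.
That gives 4 + 4 + 4 + 4 + 4 + 3 + 4 + 3 + 2 + 4 + 2 = 38 blocks with no shape reaching 5.
The next block forces some shape to 5, so 38 + 1 = 39.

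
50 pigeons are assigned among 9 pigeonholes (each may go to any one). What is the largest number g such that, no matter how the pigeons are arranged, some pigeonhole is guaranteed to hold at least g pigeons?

By the pigeonhole principle, the 9 pigeonholes are the holes and the 50 pigeons are the pigeons.
If every pigeonhole held at most 5 pigeons, the total would be at most 9 × 5 = 45, which is less than 50.
So some pigeonhole holds at least ⌈50/9⌉ = 6 pigeons.

6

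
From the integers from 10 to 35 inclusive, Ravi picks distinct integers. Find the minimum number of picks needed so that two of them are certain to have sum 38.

Group the elements by complementary pair {x, 38−x}: {10,28}, {11,27}, {12,26}, …, giving 9 two-element pairs, the single value 19 (it cannot pair with itself since the integers are distinct), and 7 integers whose partner 38−x falls outside [10,35].
Pigeonhole: treating each of those 17 groups as a pigeonhole, one can pick one integer per group — 17 integers — with no two summing to 38.
The 18th integer lands in an occupied pair, forcing a sum of 38.

18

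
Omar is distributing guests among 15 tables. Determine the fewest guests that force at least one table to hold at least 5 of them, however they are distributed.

61

With 60 guests one could put exactly 4 in each of the 15 tables, and no table would reach 5.
By the pigeonhole principle, one more guest must land in a table that already has 4, giving it 5.
So 15 × 4 + 1 = 61 guests are required.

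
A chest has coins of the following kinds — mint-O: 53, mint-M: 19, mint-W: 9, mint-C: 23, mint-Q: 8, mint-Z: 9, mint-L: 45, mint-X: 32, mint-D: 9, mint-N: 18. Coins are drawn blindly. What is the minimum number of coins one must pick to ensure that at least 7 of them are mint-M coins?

In the worst case for collecting mint-M coins, every non-mint-M coin comes out first.
There are 53 + 9 + 23 + 8 + 9 + 45 + 32 + 9 + 18 = 206 non-mint-M coins altogether.
After those, each further coin must be mint-M, so 206 + 7 = 213 draws guarantee 7 mint-M coins.

213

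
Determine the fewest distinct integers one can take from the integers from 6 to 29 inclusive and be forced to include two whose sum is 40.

A set avoiding the sum 40 can contain at most one of each pair {x, 40−x}, plus the 6 elements whose complement lies outside the range or equal to its own complement.
The integers 6, …, 20 (15 of them) are such a set: any two sum to at least 6+7 = 13 and at most 19+20 = 39 < 40.
Pigeonhole: any 16th integer completes one of the 9 pairs, so 16 choices force a sum of 40.

16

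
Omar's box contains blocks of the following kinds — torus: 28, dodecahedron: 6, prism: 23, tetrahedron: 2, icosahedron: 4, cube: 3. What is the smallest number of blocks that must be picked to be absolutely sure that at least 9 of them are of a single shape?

32

Pigeonhole: the 6 shapes are the holes; the blocks drawn are the pigeons.
To avoid 9 of any one shape, the worst case takes at most 8 of each shape, or every block of a shape that has fewer than 8.
That gives 8 + 6 + 8 + 2 + 4 + 3 = 31 blocks with no shape reaching 9.
The next block forces some shape to 9, so 31 + 1 = 32.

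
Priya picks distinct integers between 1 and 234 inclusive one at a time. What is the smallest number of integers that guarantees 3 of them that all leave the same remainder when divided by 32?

65

By pigeonhole, the 32 residue classes mod 32 are the pigeonholes.
With 64 integers one could put 2 in each residue class and have no class reach 3.
The 65th integer pushes some class to 3, so 32·2 + 1 = 65.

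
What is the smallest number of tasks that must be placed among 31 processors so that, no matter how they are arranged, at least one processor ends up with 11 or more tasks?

311

With 310 tasks one could put exactly 10 in each of the 31 processors, and no processor would reach 11.
Pigeonhole: one more task must land in a processor that already has 10, giving it 11.
So 31 × 10 + 1 = 311 tasks are required.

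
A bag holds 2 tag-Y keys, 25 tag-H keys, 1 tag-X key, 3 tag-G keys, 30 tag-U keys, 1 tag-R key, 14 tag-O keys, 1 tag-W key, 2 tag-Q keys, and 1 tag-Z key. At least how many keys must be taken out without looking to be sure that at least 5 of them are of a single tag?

By the pigeonhole principle, put each drawn key into a box by tag. The largest draw with every box below 5 takes min(count, 4) from each tag; tags with fewer than 4 contribute all they have.
Σ min(cᵢ, 4) = 2 + 4 + 1 + 3 + 4 + 1 + 4 + 1 + 2 + 1 = 23.
Draw number 23 + 1 = 24 must push one box to 5.

24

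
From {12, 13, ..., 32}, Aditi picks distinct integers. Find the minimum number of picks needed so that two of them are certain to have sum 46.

13

Two chosen integers sum to 46 exactly when both halves of some pair {x, 46−x} with 14 ≤ x ≤ 46−x ≤ 32 are chosen — 9 such pairs.
The remaining 3 elements (those with no distinct partner in range) can never complete a 46-sum, so the worst case takes all of them and one from each pair: 3 + 9 = 12.
The 13th integer has to be the second member of some pair, so 12 + 1 = 13.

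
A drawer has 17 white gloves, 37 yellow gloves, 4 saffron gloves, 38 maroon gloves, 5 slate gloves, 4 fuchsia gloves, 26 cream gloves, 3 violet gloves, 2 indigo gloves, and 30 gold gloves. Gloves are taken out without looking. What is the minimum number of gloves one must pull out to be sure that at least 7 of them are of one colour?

49

Pigeonhole: the 10 colours are the holes; the gloves drawn are the pigeons.
To avoid 7 of any one colour, the worst case takes at most 6 of each colour, or every glove of a colour that has fewer than 6.
That gives 6 + 6 + 4 + 6 + 5 + 4 + 6 + 3 + 2 + 6 = 48 gloves with no colour reaching 7.
The next glove forces some colour to 7, so 48 + 1 = 49.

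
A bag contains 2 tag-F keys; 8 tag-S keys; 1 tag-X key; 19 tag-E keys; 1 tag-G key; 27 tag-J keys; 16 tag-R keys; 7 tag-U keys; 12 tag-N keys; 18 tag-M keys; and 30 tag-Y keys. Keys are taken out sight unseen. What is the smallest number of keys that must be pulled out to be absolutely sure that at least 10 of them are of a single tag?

An adversary could hand out at most 9 keys per tag (5 tags run out sooner): 2 + 8 + 1 + 9 + 1 + 9 + 9 + 7 + 9 + 9 + 9 = 73 keys and still no tag has 10.
By the pigeonhole principle, one more key lands in a tag already at 9, so 74 draws are enough and 73 are not.

74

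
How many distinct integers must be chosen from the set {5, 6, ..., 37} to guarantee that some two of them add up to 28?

Group the elements by complementary pair {x, 28−x}: {5,23}, {6,22}, {7,21}, …, giving 9 two-element pairs, the single value 14 (it cannot pair with itself since the integers are distinct), and 14 integers whose partner 28−x falls outside [5,37].
By pigeonhole, treating each of those 24 groups as a pigeonhole, one can pick one integer per group — 24 integers — with no two summing to 28.
The 25th integer lands in an occupied pair, forcing a sum of 28.

25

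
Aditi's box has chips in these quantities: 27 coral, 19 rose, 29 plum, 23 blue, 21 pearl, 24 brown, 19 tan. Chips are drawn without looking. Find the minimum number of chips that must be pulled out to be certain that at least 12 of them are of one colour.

Pigeonhole: the 7 colours are the holes; the chips drawn are the pigeons.
To avoid 12 of any one colour, the worst case takes at most 11 of each colour.
That gives 11 + 11 + 11 + 11 + 11 + 11 + 11 = 77 chips with no colour reaching 12.
The next chip forces some colour to 12, so 77 + 1 = 78.

78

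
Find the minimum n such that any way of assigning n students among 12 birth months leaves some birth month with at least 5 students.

49

With 48 students one could put exactly 4 in each of the 12 birth months, and no birth month would reach 5.
By pigeonhole, one more student must land in a birth month that already has 4, giving it 5.
So 12 × 4 + 1 = 49 students are required.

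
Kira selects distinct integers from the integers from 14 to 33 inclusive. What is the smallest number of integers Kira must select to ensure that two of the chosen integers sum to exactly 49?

12

A set avoiding the sum 49 can contain at most one of each pair {x, 49−x}, plus the 2 elements whose complement lies outside the range.
The integers 14, …, 24 (11 of them) are such a set: any two sum to at least 14+15 = 29 and at most 23+24 = 47 < 49.
Any 12th integer completes one of the 9 pairs, so 12 choices force a sum of 49.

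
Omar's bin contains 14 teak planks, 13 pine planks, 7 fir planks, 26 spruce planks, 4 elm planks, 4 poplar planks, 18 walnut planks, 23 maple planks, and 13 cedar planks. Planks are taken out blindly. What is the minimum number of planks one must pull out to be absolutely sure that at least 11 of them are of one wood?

Pigeonhole: put each drawn plank into a box by wood. The largest draw with every box below 11 takes min(count, 10) from each wood; woods with fewer than 10 contribute all they have.
Σ min(cᵢ, 10) = 10 + 10 + 7 + 10 + 4 + 4 + 10 + 10 + 10 = 75.
Draw number 75 + 1 = 76 must push one box to 11.

76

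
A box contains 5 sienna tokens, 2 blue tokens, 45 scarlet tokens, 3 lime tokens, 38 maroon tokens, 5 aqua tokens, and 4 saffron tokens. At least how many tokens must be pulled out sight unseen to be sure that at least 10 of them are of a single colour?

Pigeonhole: the 7 colours are the holes; the tokens drawn are the pigeons.
To avoid 10 of any one colour, the worst case takes at most 9 of each colour, or every token of a colour that has fewer than 9.
That gives 5 + 2 + 9 + 3 + 9 + 5 + 4 = 37 tokens with no colour reaching 10.
The next token forces some colour to 10, so 37 + 1 = 38.

38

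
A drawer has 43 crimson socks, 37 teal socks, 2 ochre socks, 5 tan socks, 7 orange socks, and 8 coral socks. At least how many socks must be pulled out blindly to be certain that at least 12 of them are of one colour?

45

An adversary could hand out at most 11 socks per colour (4 colours run out sooner): 11 + 11 + 2 + 5 + 7 + 8 = 44 socks and still no colour has 12.
By pigeonhole, one more sock lands in a colour already at 11, so 45 draws are enough and 44 are not.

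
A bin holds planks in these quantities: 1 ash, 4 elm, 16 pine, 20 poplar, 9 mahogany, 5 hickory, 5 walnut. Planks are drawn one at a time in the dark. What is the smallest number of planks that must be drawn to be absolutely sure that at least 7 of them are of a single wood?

34

An adversary could hand out at most 6 planks per wood (4 woods run out sooner): 1 + 4 + 6 + 6 + 6 + 5 + 5 = 33 planks and still no wood has 7.
One more plank lands in a wood already at 6, so 34 draws are enough and 33 are not.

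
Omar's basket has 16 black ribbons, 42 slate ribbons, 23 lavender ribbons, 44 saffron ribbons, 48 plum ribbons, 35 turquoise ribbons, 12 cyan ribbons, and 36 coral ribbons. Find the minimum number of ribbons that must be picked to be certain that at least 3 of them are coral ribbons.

In the worst case for collecting coral ribbons, every non-coral ribbon comes out first.
There are 16 + 42 + 23 + 44 + 48 + 35 + 12 = 220 non-coral ribbons altogether.
After those, each further ribbon must be coral, so 220 + 3 = 223 draws guarantee 3 coral ribbons.

223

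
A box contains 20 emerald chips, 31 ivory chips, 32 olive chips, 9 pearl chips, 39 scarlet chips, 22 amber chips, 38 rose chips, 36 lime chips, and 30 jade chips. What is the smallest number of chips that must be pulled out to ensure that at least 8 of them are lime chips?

In the worst case for collecting lime chips, every non-lime chip comes out first.
There are 20 + 31 + 32 + 9 + 39 + 22 + 38 + 30 = 221 non-lime chips altogether.
After those, each further chip must be lime, so 221 + 8 = 229 draws guarantee 8 lime chips.

229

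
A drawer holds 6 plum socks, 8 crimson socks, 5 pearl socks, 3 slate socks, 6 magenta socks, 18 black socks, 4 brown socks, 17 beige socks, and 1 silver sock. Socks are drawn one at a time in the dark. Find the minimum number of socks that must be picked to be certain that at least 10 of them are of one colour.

52

By pigeonhole, put each drawn sock into a box by colour. The largest draw with every box below 10 takes min(count, 9) from each colour; colours with fewer than 9 contribute all they have.
Σ min(cᵢ, 9) = 6 + 8 + 5 + 3 + 6 + 9 + 4 + 9 + 1 = 51.
Draw number 51 + 1 = 52 must push one box to 10.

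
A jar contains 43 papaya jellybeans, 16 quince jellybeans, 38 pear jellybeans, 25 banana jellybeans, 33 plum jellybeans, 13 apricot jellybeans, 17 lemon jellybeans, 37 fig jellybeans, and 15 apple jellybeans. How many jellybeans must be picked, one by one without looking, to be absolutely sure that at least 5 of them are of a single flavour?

An adversary could hand out at most 4 jellybeans per flavour: 4 + 4 + 4 + 4 + 4 + 4 + 4 + 4 + 4 = 36 jellybeans and still no flavour has 5.
By the pigeonhole principle, one more jellybean lands in a flavour already at 4, so 37 draws are enough and 36 are not.

37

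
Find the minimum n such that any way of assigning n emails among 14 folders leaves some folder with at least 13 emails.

With 168 emails one could put exactly 12 in each of the 14 folders, and no folder would reach 13.
One more email must land in a folder that already has 12, giving it 13.
So 14 × 12 + 1 = 169 emails are required.

169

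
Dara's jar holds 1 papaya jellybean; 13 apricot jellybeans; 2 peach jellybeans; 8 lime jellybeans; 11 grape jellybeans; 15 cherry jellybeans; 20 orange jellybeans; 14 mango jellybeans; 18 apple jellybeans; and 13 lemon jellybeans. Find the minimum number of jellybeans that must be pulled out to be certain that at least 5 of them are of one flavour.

36

Pigeonhole: put each drawn jellybean into a box by flavour. The largest draw with every box below 5 takes min(count, 4) from each flavour; flavours with fewer than 4 contribute all they have.
Σ min(cᵢ, 4) = 1 + 4 + 2 + 4 + 4 + 4 + 4 + 4 + 4 + 4 = 35.
Draw number 35 + 1 = 36 must push one box to 5.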